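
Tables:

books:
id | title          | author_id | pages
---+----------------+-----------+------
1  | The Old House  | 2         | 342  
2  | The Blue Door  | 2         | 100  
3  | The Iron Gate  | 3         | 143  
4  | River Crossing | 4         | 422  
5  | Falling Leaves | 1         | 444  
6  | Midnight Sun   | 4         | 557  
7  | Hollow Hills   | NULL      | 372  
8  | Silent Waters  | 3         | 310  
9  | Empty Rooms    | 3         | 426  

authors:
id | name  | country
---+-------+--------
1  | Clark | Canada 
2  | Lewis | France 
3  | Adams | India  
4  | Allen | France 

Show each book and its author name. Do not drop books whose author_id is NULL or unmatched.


LEFT JOIN keeps every row from books (the left table); where author_id has no match in authors, the author columns become NULL. Walk through each book:
  - book 1 (The Old House): author_id=2 -> matches Lewis
  - book 2 (The Blue Door): author_id=2 -> matches Lewis
  - book 3 (The Iron Gate): author_id=3 -> matches Adams
  - book 4 (River Crossing): author_id=4 -> matches Allen
  - book 5 (Falling Leaves): author_id=1 -> matches Clark
  - book 6 (Midnight Sun): author_id=4 -> matches Allen
  - book 7 (Hollow Hills): author_id=NULL, no match -> kept with NULL
  - book 8 (Silent Waters): author_id=3 -> matches Adams
  - book 9 (Empty Rooms): author_id=3 -> matches Adams
All 9 rows appear; 1 has NULL author.

SQL:
SELECT a.title, b.name AS author
FROM books a
LEFT JOIN authors b ON a.author_id = b.id

Result:
title          | author
---------------+-------
The Old House  | Lewis 
The Blue Door  | Lewis 
The Iron Gate  | Adams 
River Crossing | Allen 
Falling Leaves | Clark 
Midnight Sun   | Allen 
Hollow Hills   | NULL  
Silent Waters  | Adams 
Empty Rooms    | Adams 


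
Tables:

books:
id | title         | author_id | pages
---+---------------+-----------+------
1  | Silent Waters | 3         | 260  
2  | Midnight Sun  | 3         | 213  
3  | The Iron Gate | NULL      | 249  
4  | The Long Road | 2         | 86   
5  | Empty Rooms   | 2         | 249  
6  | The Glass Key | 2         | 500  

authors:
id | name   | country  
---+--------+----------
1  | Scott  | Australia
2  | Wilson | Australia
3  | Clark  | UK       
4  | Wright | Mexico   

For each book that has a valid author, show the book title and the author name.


INNER JOIN keeps only books rows whose author_id matches an id in authors. Walk through each book:
  - book 1 (Silent Waters): author_id=3 -> matches Clark
  - book 2 (Midnight Sun): author_id=3 -> matches Clark
  - book 3 (The Iron Gate): author_id=NULL, no match -> dropped
  - book 4 (The Long Road): author_id=2 -> matches Wilson
  - book 5 (Empty Rooms): author_id=2 -> matches Wilson
  - book 6 (The Glass Key): author_id=2 -> matches Wilson
So 1 of 6 rows is dropped.

SQL:
SELECT a.title, b.name AS author
FROM books a
INNER JOIN authors b ON a.author_id = b.id

Result:
title         | author
--------------+-------
Silent Waters | Clark 
Midnight Sun  | Clark 
The Long Road | Wilson
Empty Rooms   | Wilson
The Glass Key | Wilson


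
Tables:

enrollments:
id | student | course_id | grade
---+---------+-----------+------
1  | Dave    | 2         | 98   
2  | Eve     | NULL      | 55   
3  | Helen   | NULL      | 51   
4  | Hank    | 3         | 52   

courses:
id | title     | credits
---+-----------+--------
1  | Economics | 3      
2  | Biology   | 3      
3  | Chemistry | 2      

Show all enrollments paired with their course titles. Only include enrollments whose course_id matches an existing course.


INNER JOIN keeps only enrollments rows whose course_id matches an id in courses. Walk through each enrollment:
  - enrollment 1 (Dave): course_id=2 -> matches Biology
  - enrollment 2 (Eve): course_id=NULL, no match -> dropped
  - enrollment 3 (Helen): course_id=NULL, no match -> dropped
  - enrollment 4 (Hank): course_id=3 -> matches Chemistry
So 2 of 4 rows are dropped.

SQL:
SELECT a.student, b.title AS course
FROM enrollments a
INNER JOIN courses b ON a.course_id = b.id

Result:
student | course   
--------+----------
Dave    | Biology  
Hank    | Chemistry


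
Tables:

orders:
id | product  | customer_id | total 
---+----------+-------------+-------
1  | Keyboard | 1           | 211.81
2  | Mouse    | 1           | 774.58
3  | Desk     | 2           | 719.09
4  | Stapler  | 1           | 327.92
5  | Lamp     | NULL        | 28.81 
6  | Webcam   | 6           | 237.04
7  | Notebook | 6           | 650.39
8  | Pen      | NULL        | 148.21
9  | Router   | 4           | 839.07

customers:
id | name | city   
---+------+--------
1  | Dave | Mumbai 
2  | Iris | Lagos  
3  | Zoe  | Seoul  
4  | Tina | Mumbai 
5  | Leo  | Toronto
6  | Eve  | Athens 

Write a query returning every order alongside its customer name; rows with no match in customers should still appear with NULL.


LEFT JOIN keeps every row from orders (the left table); where customer_id has no match in customers, the customer columns become NULL. Walk through each order:
  - order 1 (Keyboard): customer_id=1 -> matches Dave
  - order 2 (Mouse): customer_id=1 -> matches Dave
  - order 3 (Desk): customer_id=2 -> matches Iris
  - order 4 (Stapler): customer_id=1 -> matches Dave
  - order 5 (Lamp): customer_id=NULL, no match -> kept with NULL
  - order 6 (Webcam): customer_id=6 -> matches Eve
  - order 7 (Notebook): customer_id=6 -> matches Eve
  - order 8 (Pen): customer_id=NULL, no match -> kept with NULL
  - order 9 (Router): customer_id=4 -> matches Tina
All 9 rows appear; 2 have NULL customer.

SQL:
SELECT a.product, b.name AS customer
FROM orders a
LEFT JOIN customers b ON a.customer_id = b.id

Result:
product  | customer
---------+---------
Keyboard | Dave    
Mouse    | Dave    
Desk     | Iris    
Stapler  | Dave    
Lamp     | NULL    
Webcam   | Eve     
Notebook | Eve     
Pen      | NULL    
Router   | Tina    


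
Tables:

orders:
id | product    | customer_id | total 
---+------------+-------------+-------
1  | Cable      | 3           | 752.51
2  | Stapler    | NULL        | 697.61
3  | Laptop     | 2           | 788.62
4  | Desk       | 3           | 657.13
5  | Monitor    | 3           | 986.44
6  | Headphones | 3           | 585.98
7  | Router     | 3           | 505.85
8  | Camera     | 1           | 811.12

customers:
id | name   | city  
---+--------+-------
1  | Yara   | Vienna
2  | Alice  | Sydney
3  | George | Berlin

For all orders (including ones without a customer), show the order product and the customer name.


LEFT JOIN keeps every row from orders (the left table); where customer_id has no match in customers, the customer columns become NULL. Walk through each order:
  - order 1 (Cable): customer_id=3 -> matches George
  - order 2 (Stapler): customer_id=NULL, no match -> kept with NULL
  - order 3 (Laptop): customer_id=2 -> matches Alice
  - order 4 (Desk): customer_id=3 -> matches George
  - order 5 (Monitor): customer_id=3 -> matches George
  - order 6 (Headphones): customer_id=3 -> matches George
  - order 7 (Router): customer_id=3 -> matches George
  - order 8 (Camera): customer_id=1 -> matches Yara
All 8 rows appear; 1 has NULL customer.

SQL:
SELECT a.product, b.name AS customer
FROM orders a
LEFT JOIN customers b ON a.customer_id = b.id

Result:
product    | customer
-----------+---------
Cable      | George  
Stapler    | NULL    
Laptop     | Alice   
Desk       | George  
Monitor    | George  
Headphones | George  
Router     | George  
Camera     | Yara    


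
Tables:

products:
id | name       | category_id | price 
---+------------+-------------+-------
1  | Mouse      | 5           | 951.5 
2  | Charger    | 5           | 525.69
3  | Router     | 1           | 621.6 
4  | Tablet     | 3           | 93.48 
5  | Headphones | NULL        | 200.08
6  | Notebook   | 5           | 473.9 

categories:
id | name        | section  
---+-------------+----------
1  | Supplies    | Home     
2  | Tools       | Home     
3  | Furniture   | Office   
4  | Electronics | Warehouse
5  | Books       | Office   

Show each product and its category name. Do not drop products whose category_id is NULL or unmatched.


LEFT JOIN keeps every row from products (the left table); where category_id has no match in categories, the category columns become NULL. Walk through each product:
  - product 1 (Mouse): category_id=5 -> matches Books
  - product 2 (Charger): category_id=5 -> matches Books
  - product 3 (Router): category_id=1 -> matches Supplies
  - product 4 (Tablet): category_id=3 -> matches Furniture
  - product 5 (Headphones): category_id=NULL, no match -> kept with NULL
  - product 6 (Notebook): category_id=5 -> matches Books
All 6 rows appear; 1 has NULL category.

SQL:
SELECT a.name, b.name AS category
FROM products a
LEFT JOIN categories b ON a.category_id = b.id

Result:
name       | category 
-----------+----------
Mouse      | Books    
Charger    | Books    
Router     | Supplies 
Tablet     | Furniture
Headphones | NULL     
Notebook   | Books    


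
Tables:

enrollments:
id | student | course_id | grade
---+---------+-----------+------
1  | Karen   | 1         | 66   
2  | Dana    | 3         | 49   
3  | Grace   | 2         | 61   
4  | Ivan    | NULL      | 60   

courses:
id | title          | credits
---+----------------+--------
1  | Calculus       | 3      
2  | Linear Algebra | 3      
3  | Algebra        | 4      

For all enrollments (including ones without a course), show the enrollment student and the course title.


LEFT JOIN keeps every row from enrollments (the left table); where course_id has no match in courses, the course columns become NULL. Walk through each enrollment:
  - enrollment 1 (Karen): course_id=1 -> matches Calculus
  - enrollment 2 (Dana): course_id=3 -> matches Algebra
  - enrollment 3 (Grace): course_id=2 -> matches Linear Algebra
  - enrollment 4 (Ivan): course_id=NULL, no match -> kept with NULL
All 4 rows appear; 1 has NULL course.

SQL:
SELECT a.student, b.title AS course
FROM enrollments a
LEFT JOIN courses b ON a.course_id = b.id

Result:
student | course        
--------+---------------
Karen   | Calculus      
Dana    | Algebra       
Grace   | Linear Algebra
Ivan    | NULL          


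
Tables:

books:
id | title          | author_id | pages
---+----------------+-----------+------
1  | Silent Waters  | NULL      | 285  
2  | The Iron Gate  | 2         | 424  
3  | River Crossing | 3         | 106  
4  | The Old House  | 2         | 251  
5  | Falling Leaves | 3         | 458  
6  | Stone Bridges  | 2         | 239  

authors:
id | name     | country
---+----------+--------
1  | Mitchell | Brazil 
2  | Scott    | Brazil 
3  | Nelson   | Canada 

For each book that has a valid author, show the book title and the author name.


INNER JOIN keeps only books rows whose author_id matches an id in authors. Walk through each book:
  - book 1 (Silent Waters): author_id=NULL, no match -> dropped
  - book 2 (The Iron Gate): author_id=2 -> matches Scott
  - book 3 (River Crossing): author_id=3 -> matches Nelson
  - book 4 (The Old House): author_id=2 -> matches Scott
  - book 5 (Falling Leaves): author_id=3 -> matches Nelson
  - book 6 (Stone Bridges): author_id=2 -> matches Scott
So 1 of 6 rows is dropped.

SQL:
SELECT a.title, b.name AS author
FROM books a
INNER JOIN authors b ON a.author_id = b.id

Result:
title          | author
---------------+-------
The Iron Gate  | Scott 
River Crossing | Nelson
The Old House  | Scott 
Falling Leaves | Nelson
Stone Bridges  | Scott 


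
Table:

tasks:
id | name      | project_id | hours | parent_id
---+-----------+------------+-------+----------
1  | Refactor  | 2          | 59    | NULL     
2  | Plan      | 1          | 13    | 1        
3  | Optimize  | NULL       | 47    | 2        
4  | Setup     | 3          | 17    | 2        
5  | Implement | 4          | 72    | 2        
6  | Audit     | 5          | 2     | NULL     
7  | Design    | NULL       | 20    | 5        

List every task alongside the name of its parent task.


This is a self-join: tasks is joined to a second copy of itself, matching each row's parent_id to another row's id. Use LEFT JOIN so rows with parent_id=NULL are kept.
  - task 1 (Refactor): parent_id=NULL -> NULL
  - task 2 (Plan): parent_id=1 -> Refactor
  - task 3 (Optimize): parent_id=2 -> Plan
  - task 4 (Setup): parent_id=2 -> Plan
  - task 5 (Implement): parent_id=2 -> Plan
  - task 6 (Audit): parent_id=NULL -> NULL
  - task 7 (Design): parent_id=5 -> Implement

SQL:
SELECT a.name AS item, b.name AS parent
FROM tasks a
LEFT JOIN tasks b ON a.parent_id = b.id

Result:
item      | parent   
----------+----------
Refactor  | NULL     
Plan      | Refactor 
Optimize  | Plan     
Setup     | Plan     
Implement | Plan     
Audit     | NULL     
Design    | Implement


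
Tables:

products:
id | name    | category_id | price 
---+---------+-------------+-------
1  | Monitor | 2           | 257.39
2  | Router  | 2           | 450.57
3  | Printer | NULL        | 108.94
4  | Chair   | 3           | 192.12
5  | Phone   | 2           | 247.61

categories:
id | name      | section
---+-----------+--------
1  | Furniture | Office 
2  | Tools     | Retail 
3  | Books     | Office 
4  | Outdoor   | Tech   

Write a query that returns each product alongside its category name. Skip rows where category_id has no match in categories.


INNER JOIN keeps only products rows whose category_id matches an id in categories. Walk through each product:
  - product 1 (Monitor): category_id=2 -> matches Tools
  - product 2 (Router): category_id=2 -> matches Tools
  - product 3 (Printer): category_id=NULL, no match -> dropped
  - product 4 (Chair): category_id=3 -> matches Books
  - product 5 (Phone): category_id=2 -> matches Tools
So 1 of 5 rows is dropped.

SQL:
SELECT a.name, b.name AS category
FROM products a
INNER JOIN categories b ON a.category_id = b.id

Result:
name    | category
--------+---------
Monitor | Tools   
Router  | Tools   
Chair   | Books   
Phone   | Tools   


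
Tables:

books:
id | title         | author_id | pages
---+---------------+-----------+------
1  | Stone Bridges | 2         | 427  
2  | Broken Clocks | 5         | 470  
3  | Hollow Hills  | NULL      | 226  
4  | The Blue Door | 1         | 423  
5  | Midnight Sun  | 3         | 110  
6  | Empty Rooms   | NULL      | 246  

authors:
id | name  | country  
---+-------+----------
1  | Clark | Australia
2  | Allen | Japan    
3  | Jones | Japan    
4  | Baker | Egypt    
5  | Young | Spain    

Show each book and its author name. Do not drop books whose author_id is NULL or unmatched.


LEFT JOIN keeps every row from books (the left table); where author_id has no match in authors, the author columns become NULL. Walk through each book:
  - book 1 (Stone Bridges): author_id=2 -> matches Allen
  - book 2 (Broken Clocks): author_id=5 -> matches Young
  - book 3 (Hollow Hills): author_id=NULL, no match -> kept with NULL
  - book 4 (The Blue Door): author_id=1 -> matches Clark
  - book 5 (Midnight Sun): author_id=3 -> matches Jones
  - book 6 (Empty Rooms): author_id=NULL, no match -> kept with NULL
All 6 rows appear; 2 have NULL author.

SQL:
SELECT a.title, b.name AS author
FROM books a
LEFT JOIN authors b ON a.author_id = b.id

Result:
title         | author
--------------+-------
Stone Bridges | Allen 
Broken Clocks | Young 
Hollow Hills  | NULL  
The Blue Door | Clark 
Midnight Sun  | Jones 
Empty Rooms   | NULL  


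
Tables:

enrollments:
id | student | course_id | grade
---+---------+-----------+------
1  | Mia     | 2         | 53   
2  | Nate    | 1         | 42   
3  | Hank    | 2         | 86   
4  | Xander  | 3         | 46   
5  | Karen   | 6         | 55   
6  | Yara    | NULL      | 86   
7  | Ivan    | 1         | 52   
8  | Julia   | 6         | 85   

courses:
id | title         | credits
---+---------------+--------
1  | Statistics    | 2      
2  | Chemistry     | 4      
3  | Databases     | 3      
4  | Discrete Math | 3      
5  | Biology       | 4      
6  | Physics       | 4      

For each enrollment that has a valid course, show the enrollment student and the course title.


INNER JOIN keeps only enrollments rows whose course_id matches an id in courses. Walk through each enrollment:
  - enrollment 1 (Mia): course_id=2 -> matches Chemistry
  - enrollment 2 (Nate): course_id=1 -> matches Statistics
  - enrollment 3 (Hank): course_id=2 -> matches Chemistry
  - enrollment 4 (Xander): course_id=3 -> matches Databases
  - enrollment 5 (Karen): course_id=6 -> matches Physics
  - enrollment 6 (Yara): course_id=NULL, no match -> dropped
  - enrollment 7 (Ivan): course_id=1 -> matches Statistics
  - enrollment 8 (Julia): course_id=6 -> matches Physics
So 1 of 8 rows is dropped.

SQL:
SELECT a.student, b.title AS course
FROM enrollments a
INNER JOIN courses b ON a.course_id = b.id

Result:
student | course    
--------+-----------
Mia     | Chemistry 
Nate    | Statistics
Hank    | Chemistry 
Xander  | Databases 
Karen   | Physics   
Ivan    | Statistics
Julia   | Physics   


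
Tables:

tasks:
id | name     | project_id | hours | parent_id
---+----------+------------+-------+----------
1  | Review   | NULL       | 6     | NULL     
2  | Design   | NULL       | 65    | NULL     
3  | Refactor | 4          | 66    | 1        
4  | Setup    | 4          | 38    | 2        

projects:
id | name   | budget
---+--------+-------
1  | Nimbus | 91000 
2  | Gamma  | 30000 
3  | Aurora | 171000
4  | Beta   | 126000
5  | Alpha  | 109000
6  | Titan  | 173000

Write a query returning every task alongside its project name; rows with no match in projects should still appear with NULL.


LEFT JOIN keeps every row from tasks (the left table); where project_id has no match in projects, the project columns become NULL. Walk through each task:
  - task 1 (Review): project_id=NULL, no match -> kept with NULL
  - task 2 (Design): project_id=NULL, no match -> kept with NULL
  - task 3 (Refactor): project_id=4 -> matches Beta
  - task 4 (Setup): project_id=4 -> matches Beta
All 4 rows appear; 2 have NULL project.

SQL:
SELECT a.name, b.name AS project
FROM tasks a
LEFT JOIN projects b ON a.project_id = b.id

Result:
name     | project
---------+--------
Review   | NULL   
Design   | NULL   
Refactor | Beta   
Setup    | Beta   


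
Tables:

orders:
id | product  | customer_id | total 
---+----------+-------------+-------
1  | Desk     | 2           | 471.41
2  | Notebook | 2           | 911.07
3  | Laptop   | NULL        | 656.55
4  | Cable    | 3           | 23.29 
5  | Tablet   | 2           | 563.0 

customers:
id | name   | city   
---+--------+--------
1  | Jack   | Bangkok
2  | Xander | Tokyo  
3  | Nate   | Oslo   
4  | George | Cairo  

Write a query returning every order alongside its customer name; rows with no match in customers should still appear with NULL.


LEFT JOIN keeps every row from orders (the left table); where customer_id has no match in customers, the customer columns become NULL. Walk through each order:
  - order 1 (Desk): customer_id=2 -> matches Xander
  - order 2 (Notebook): customer_id=2 -> matches Xander
  - order 3 (Laptop): customer_id=NULL, no match -> kept with NULL
  - order 4 (Cable): customer_id=3 -> matches Nate
  - order 5 (Tablet): customer_id=2 -> matches Xander
All 5 rows appear; 1 has NULL customer.

SQL:
SELECT a.product, b.name AS customer
FROM orders a
LEFT JOIN customers b ON a.customer_id = b.id

Result:
product  | customer
---------+---------
Desk     | Xander  
Notebook | Xander  
Laptop   | NULL    
Cable    | Nate    
Tablet   | Xander  


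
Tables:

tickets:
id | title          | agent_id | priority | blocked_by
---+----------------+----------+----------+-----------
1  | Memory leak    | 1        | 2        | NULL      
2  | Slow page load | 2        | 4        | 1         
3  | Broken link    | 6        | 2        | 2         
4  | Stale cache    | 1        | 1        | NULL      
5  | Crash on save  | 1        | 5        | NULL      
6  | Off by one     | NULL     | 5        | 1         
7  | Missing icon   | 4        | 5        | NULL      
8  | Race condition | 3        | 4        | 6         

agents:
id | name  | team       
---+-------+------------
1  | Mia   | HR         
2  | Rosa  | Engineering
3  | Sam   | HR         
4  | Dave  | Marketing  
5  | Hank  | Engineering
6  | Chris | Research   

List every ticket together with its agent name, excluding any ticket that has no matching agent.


INNER JOIN keeps only tickets rows whose agent_id matches an id in agents. Walk through each ticket:
  - ticket 1 (Memory leak): agent_id=1 -> matches Mia
  - ticket 2 (Slow page load): agent_id=2 -> matches Rosa
  - ticket 3 (Broken link): agent_id=6 -> matches Chris
  - ticket 4 (Stale cache): agent_id=1 -> matches Mia
  - ticket 5 (Crash on save): agent_id=1 -> matches Mia
  - ticket 6 (Off by one): agent_id=NULL, no match -> dropped
  - ticket 7 (Missing icon): agent_id=4 -> matches Dave
  - ticket 8 (Race condition): agent_id=3 -> matches Sam
So 1 of 8 rows is dropped.

SQL:
SELECT a.title, b.name AS agent
FROM tickets a
INNER JOIN agents b ON a.agent_id = b.id

Result:
title          | agent
---------------+------
Memory leak    | Mia  
Slow page load | Rosa 
Broken link    | Chris
Stale cache    | Mia  
Crash on save  | Mia  
Missing icon   | Dave 
Race condition | Sam  


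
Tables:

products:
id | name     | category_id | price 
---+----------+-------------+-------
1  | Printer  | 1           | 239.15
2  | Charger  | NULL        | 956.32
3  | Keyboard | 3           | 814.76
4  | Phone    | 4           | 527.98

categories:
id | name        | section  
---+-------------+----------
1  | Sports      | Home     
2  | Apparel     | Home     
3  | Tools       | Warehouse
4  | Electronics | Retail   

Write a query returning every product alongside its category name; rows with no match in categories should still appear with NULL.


LEFT JOIN keeps every row from products (the left table); where category_id has no match in categories, the category columns become NULL. Walk through each product:
  - product 1 (Printer): category_id=1 -> matches Sports
  - product 2 (Charger): category_id=NULL, no match -> kept with NULL
  - product 3 (Keyboard): category_id=3 -> matches Tools
  - product 4 (Phone): category_id=4 -> matches Electronics
All 4 rows appear; 1 has NULL category.

SQL:
SELECT a.name, b.name AS category
FROM products a
LEFT JOIN categories b ON a.category_id = b.id

Result:
name     | category   
---------+------------
Printer  | Sports     
Charger  | NULL       
Keyboard | Tools      
Phone    | Electronics


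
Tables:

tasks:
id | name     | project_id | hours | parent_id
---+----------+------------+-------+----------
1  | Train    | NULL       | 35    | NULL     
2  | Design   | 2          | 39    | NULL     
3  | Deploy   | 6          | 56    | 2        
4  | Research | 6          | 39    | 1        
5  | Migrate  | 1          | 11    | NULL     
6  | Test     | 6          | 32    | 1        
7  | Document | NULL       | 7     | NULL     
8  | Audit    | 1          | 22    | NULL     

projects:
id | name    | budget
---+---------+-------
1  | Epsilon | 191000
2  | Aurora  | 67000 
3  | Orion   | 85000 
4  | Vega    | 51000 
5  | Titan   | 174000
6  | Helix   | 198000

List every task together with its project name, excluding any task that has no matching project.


INNER JOIN keeps only tasks rows whose project_id matches an id in projects. Walk through each task:
  - task 1 (Train): project_id=NULL, no match -> dropped
  - task 2 (Design): project_id=2 -> matches Aurora
  - task 3 (Deploy): project_id=6 -> matches Helix
  - task 4 (Research): project_id=6 -> matches Helix
  - task 5 (Migrate): project_id=1 -> matches Epsilon
  - task 6 (Test): project_id=6 -> matches Helix
  - task 7 (Document): project_id=NULL, no match -> dropped
  - task 8 (Audit): project_id=1 -> matches Epsilon
So 2 of 8 rows are dropped.

SQL:
SELECT a.name, b.name AS project
FROM tasks a
INNER JOIN projects b ON a.project_id = b.id

Result:
name     | project
---------+--------
Design   | Aurora 
Deploy   | Helix  
Research | Helix  
Migrate  | Epsilon
Test     | Helix  
Audit    | Epsilon


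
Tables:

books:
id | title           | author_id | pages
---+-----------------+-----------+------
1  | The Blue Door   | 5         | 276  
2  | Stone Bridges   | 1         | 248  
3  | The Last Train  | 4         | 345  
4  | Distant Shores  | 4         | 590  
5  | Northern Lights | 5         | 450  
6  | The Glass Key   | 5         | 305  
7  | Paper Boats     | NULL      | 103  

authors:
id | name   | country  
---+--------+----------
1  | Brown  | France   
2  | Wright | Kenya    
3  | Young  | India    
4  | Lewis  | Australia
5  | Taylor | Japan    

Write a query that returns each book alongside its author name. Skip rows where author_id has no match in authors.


INNER JOIN keeps only books rows whose author_id matches an id in authors. Walk through each book:
  - book 1 (The Blue Door): author_id=5 -> matches Taylor
  - book 2 (Stone Bridges): author_id=1 -> matches Brown
  - book 3 (The Last Train): author_id=4 -> matches Lewis
  - book 4 (Distant Shores): author_id=4 -> matches Lewis
  - book 5 (Northern Lights): author_id=5 -> matches Taylor
  - book 6 (The Glass Key): author_id=5 -> matches Taylor
  - book 7 (Paper Boats): author_id=NULL, no match -> dropped
So 1 of 7 rows is dropped.

SQL:
SELECT a.title, b.name AS author
FROM books a
INNER JOIN authors b ON a.author_id = b.id

Result:
title           | author
----------------+-------
The Blue Door   | Taylor
Stone Bridges   | Brown 
The Last Train  | Lewis 
Distant Shores  | Lewis 
Northern Lights | Taylor
The Glass Key   | Taylor


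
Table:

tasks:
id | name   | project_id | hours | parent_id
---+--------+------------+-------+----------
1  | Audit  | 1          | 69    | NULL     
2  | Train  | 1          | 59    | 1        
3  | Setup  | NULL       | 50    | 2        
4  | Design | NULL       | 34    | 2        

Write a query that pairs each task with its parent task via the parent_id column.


This is a self-join: tasks is joined to a second copy of itself, matching each row's parent_id to another row's id. Use LEFT JOIN so rows with parent_id=NULL are kept.
  - task 1 (Audit): parent_id=NULL -> NULL
  - task 2 (Train): parent_id=1 -> Audit
  - task 3 (Setup): parent_id=2 -> Train
  - task 4 (Design): parent_id=2 -> Train

SQL:
SELECT a.name AS item, b.name AS parent
FROM tasks a
LEFT JOIN tasks b ON a.parent_id = b.id

Result:
item   | parent
-------+-------
Audit  | NULL  
Train  | Audit 
Setup  | Train 
Design | Train 


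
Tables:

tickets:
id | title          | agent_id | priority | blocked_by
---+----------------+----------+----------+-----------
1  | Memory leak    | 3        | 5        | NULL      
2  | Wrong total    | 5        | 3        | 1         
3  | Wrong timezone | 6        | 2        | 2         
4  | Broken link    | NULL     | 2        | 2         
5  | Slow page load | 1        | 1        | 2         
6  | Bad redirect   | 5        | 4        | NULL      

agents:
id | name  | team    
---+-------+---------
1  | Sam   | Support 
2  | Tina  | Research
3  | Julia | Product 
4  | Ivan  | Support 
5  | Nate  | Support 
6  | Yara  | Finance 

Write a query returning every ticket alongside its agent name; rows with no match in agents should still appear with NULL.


LEFT JOIN keeps every row from tickets (the left table); where agent_id has no match in agents, the agent columns become NULL. Walk through each ticket:
  - ticket 1 (Memory leak): agent_id=3 -> matches Julia
  - ticket 2 (Wrong total): agent_id=5 -> matches Nate
  - ticket 3 (Wrong timezone): agent_id=6 -> matches Yara
  - ticket 4 (Broken link): agent_id=NULL, no match -> kept with NULL
  - ticket 5 (Slow page load): agent_id=1 -> matches Sam
  - ticket 6 (Bad redirect): agent_id=5 -> matches Nate
All 6 rows appear; 1 has NULL agent.

SQL:
SELECT a.title, b.name AS agent
FROM tickets a
LEFT JOIN agents b ON a.agent_id = b.id

Result:
title          | agent
---------------+------
Memory leak    | Julia
Wrong total    | Nate 
Wrong timezone | Yara 
Broken link    | NULL 
Slow page load | Sam  
Bad redirect   | Nate 


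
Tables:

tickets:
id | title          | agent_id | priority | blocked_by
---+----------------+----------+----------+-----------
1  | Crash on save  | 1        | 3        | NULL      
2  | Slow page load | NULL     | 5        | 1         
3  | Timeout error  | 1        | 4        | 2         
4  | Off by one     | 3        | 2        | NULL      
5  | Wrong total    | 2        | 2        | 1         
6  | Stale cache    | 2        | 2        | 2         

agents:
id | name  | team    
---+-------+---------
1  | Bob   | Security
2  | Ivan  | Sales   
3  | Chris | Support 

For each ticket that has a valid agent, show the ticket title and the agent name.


INNER JOIN keeps only tickets rows whose agent_id matches an id in agents. Walk through each ticket:
  - ticket 1 (Crash on save): agent_id=1 -> matches Bob
  - ticket 2 (Slow page load): agent_id=NULL, no match -> dropped
  - ticket 3 (Timeout error): agent_id=1 -> matches Bob
  - ticket 4 (Off by one): agent_id=3 -> matches Chris
  - ticket 5 (Wrong total): agent_id=2 -> matches Ivan
  - ticket 6 (Stale cache): agent_id=2 -> matches Ivan
So 1 of 6 rows is dropped.

SQL:
SELECT a.title, b.name AS agent
FROM tickets a
INNER JOIN agents b ON a.agent_id = b.id

Result:
title         | agent
--------------+------
Crash on save | Bob  
Timeout error | Bob  
Off by one    | Chris
Wrong total   | Ivan 
Stale cache   | Ivan 


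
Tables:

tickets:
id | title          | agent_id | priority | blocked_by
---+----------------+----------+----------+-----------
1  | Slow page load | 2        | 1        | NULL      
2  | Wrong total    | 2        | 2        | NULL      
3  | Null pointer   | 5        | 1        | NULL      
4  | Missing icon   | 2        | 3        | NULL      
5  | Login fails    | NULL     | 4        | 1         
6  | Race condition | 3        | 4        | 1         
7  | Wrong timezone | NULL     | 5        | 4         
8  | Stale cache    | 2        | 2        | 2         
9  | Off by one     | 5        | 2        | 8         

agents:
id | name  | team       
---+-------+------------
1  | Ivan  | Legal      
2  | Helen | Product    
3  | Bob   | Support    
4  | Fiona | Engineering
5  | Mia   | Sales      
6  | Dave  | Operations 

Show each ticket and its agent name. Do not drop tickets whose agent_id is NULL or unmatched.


LEFT JOIN keeps every row from tickets (the left table); where agent_id has no match in agents, the agent columns become NULL. Walk through each ticket:
  - ticket 1 (Slow page load): agent_id=2 -> matches Helen
  - ticket 2 (Wrong total): agent_id=2 -> matches Helen
  - ticket 3 (Null pointer): agent_id=5 -> matches Mia
  - ticket 4 (Missing icon): agent_id=2 -> matches Helen
  - ticket 5 (Login fails): agent_id=NULL, no match -> kept with NULL
  - ticket 6 (Race condition): agent_id=3 -> matches Bob
  - ticket 7 (Wrong timezone): agent_id=NULL, no match -> kept with NULL
  - ticket 8 (Stale cache): agent_id=2 -> matches Helen
  - ticket 9 (Off by one): agent_id=5 -> matches Mia
All 9 rows appear; 2 have NULL agent.

SQL:
SELECT a.title, b.name AS agent
FROM tickets a
LEFT JOIN agents b ON a.agent_id = b.id

Result:
title          | agent
---------------+------
Slow page load | Helen
Wrong total    | Helen
Null pointer   | Mia  
Missing icon   | Helen
Login fails    | NULL 
Race condition | Bob  
Wrong timezone | NULL 
Stale cache    | Helen
Off by one     | Mia  


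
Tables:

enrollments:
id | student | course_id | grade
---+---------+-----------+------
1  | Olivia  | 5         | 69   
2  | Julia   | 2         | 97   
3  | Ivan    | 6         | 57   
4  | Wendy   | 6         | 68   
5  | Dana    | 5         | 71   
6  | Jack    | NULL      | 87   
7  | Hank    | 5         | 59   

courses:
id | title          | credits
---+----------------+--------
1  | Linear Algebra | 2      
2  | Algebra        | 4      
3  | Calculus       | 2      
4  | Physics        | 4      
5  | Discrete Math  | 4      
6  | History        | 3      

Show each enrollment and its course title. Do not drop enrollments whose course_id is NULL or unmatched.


LEFT JOIN keeps every row from enrollments (the left table); where course_id has no match in courses, the course columns become NULL. Walk through each enrollment:
  - enrollment 1 (Olivia): course_id=5 -> matches Discrete Math
  - enrollment 2 (Julia): course_id=2 -> matches Algebra
  - enrollment 3 (Ivan): course_id=6 -> matches History
  - enrollment 4 (Wendy): course_id=6 -> matches History
  - enrollment 5 (Dana): course_id=5 -> matches Discrete Math
  - enrollment 6 (Jack): course_id=NULL, no match -> kept with NULL
  - enrollment 7 (Hank): course_id=5 -> matches Discrete Math
All 7 rows appear; 1 has NULL course.

SQL:
SELECT a.student, b.title AS course
FROM enrollments a
LEFT JOIN courses b ON a.course_id = b.id

Result:
student | course       
--------+--------------
Olivia  | Discrete Math
Julia   | Algebra      
Ivan    | History      
Wendy   | History      
Dana    | Discrete Math
Jack    | NULL         
Hank    | Discrete Math


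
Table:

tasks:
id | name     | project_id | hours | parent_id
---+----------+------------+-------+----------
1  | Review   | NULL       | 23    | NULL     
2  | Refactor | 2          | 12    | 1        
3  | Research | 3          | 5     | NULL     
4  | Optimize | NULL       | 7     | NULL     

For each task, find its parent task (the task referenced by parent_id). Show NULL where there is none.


This is a self-join: tasks is joined to a second copy of itself, matching each row's parent_id to another row's id. Use LEFT JOIN so rows with parent_id=NULL are kept.
  - task 1 (Review): parent_id=NULL -> NULL
  - task 2 (Refactor): parent_id=1 -> Review
  - task 3 (Research): parent_id=NULL -> NULL
  - task 4 (Optimize): parent_id=NULL -> NULL

SQL:
SELECT a.name AS item, b.name AS parent
FROM tasks a
LEFT JOIN tasks b ON a.parent_id = b.id

Result:
item     | parent
---------+-------
Review   | NULL  
Refactor | Review
Research | NULL  
Optimize | NULL  


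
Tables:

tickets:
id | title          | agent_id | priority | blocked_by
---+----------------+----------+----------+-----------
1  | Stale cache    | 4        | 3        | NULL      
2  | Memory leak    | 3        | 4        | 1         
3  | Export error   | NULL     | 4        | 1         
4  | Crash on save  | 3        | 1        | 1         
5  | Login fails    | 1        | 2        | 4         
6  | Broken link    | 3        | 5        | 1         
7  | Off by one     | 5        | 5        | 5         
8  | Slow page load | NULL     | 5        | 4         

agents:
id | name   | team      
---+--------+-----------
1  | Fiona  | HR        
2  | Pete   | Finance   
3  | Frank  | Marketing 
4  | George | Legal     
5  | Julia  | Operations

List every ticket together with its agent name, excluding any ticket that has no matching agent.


INNER JOIN keeps only tickets rows whose agent_id matches an id in agents. Walk through each ticket:
  - ticket 1 (Stale cache): agent_id=4 -> matches George
  - ticket 2 (Memory leak): agent_id=3 -> matches Frank
  - ticket 3 (Export error): agent_id=NULL, no match -> dropped
  - ticket 4 (Crash on save): agent_id=3 -> matches Frank
  - ticket 5 (Login fails): agent_id=1 -> matches Fiona
  - ticket 6 (Broken link): agent_id=3 -> matches Frank
  - ticket 7 (Off by one): agent_id=5 -> matches Julia
  - ticket 8 (Slow page load): agent_id=NULL, no match -> dropped
So 2 of 8 rows are dropped.

SQL:
SELECT a.title, b.name AS agent
FROM tickets a
INNER JOIN agents b ON a.agent_id = b.id

Result:
title         | agent 
--------------+-------
Stale cache   | George
Memory leak   | Frank 
Crash on save | Frank 
Login fails   | Fiona 
Broken link   | Frank 
Off by one    | Julia 


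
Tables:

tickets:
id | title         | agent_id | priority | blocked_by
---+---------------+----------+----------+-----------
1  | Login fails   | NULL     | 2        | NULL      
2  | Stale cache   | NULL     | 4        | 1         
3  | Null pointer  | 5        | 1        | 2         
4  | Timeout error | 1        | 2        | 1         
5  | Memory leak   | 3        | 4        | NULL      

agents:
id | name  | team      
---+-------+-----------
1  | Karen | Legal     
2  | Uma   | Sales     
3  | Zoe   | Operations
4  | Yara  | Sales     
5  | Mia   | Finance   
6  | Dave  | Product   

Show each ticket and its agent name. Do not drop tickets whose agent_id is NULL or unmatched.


LEFT JOIN keeps every row from tickets (the left table); where agent_id has no match in agents, the agent columns become NULL. Walk through each ticket:
  - ticket 1 (Login fails): agent_id=NULL, no match -> kept with NULL
  - ticket 2 (Stale cache): agent_id=NULL, no match -> kept with NULL
  - ticket 3 (Null pointer): agent_id=5 -> matches Mia
  - ticket 4 (Timeout error): agent_id=1 -> matches Karen
  - ticket 5 (Memory leak): agent_id=3 -> matches Zoe
All 5 rows appear; 2 have NULL agent.

SQL:
SELECT a.title, b.name AS agent
FROM tickets a
LEFT JOIN agents b ON a.agent_id = b.id

Result:
title         | agent
--------------+------
Login fails   | NULL 
Stale cache   | NULL 
Null pointer  | Mia  
Timeout error | Karen
Memory leak   | Zoe  


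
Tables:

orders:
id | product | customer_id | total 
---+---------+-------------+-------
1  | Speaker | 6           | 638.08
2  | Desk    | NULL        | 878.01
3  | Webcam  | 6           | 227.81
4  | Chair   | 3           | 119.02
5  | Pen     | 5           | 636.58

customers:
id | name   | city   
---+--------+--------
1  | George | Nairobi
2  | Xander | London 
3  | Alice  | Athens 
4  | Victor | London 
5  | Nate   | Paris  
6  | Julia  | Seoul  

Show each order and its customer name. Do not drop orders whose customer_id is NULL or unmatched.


LEFT JOIN keeps every row from orders (the left table); where customer_id has no match in customers, the customer columns become NULL. Walk through each order:
  - order 1 (Speaker): customer_id=6 -> matches Julia
  - order 2 (Desk): customer_id=NULL, no match -> kept with NULL
  - order 3 (Webcam): customer_id=6 -> matches Julia
  - order 4 (Chair): customer_id=3 -> matches Alice
  - order 5 (Pen): customer_id=5 -> matches Nate
All 5 rows appear; 1 has NULL customer.

SQL:
SELECT a.product, b.name AS customer
FROM orders a
LEFT JOIN customers b ON a.customer_id = b.id

Result:
product | customer
--------+---------
Speaker | Julia   
Desk    | NULL    
Webcam  | Julia   
Chair   | Alice   
Pen     | Nate    


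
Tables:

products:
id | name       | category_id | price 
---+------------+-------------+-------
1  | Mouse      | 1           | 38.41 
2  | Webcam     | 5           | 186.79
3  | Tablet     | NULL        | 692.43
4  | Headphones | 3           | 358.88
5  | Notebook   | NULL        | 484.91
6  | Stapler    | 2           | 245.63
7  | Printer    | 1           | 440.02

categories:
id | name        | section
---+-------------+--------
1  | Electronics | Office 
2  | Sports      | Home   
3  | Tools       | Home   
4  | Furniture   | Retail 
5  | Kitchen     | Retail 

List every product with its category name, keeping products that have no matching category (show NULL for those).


LEFT JOIN keeps every row from products (the left table); where category_id has no match in categories, the category columns become NULL. Walk through each product:
  - product 1 (Mouse): category_id=1 -> matches Electronics
  - product 2 (Webcam): category_id=5 -> matches Kitchen
  - product 3 (Tablet): category_id=NULL, no match -> kept with NULL
  - product 4 (Headphones): category_id=3 -> matches Tools
  - product 5 (Notebook): category_id=NULL, no match -> kept with NULL
  - product 6 (Stapler): category_id=2 -> matches Sports
  - product 7 (Printer): category_id=1 -> matches Electronics
All 7 rows appear; 2 have NULL category.

SQL:
SELECT a.name, b.name AS category
FROM products a
LEFT JOIN categories b ON a.category_id = b.id

Result:
name       | category   
-----------+------------
Mouse      | Electronics
Webcam     | Kitchen    
Tablet     | NULL       
Headphones | Tools      
Notebook   | NULL       
Stapler    | Sports     
Printer    | Electronics


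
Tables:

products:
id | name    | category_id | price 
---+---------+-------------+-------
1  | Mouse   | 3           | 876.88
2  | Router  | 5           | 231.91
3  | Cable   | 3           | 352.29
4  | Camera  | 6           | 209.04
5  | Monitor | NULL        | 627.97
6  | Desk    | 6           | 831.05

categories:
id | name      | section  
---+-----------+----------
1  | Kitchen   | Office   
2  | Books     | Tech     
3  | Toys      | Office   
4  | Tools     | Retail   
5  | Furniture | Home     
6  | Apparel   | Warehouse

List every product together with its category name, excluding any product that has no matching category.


INNER JOIN keeps only products rows whose category_id matches an id in categories. Walk through each product:
  - product 1 (Mouse): category_id=3 -> matches Toys
  - product 2 (Router): category_id=5 -> matches Furniture
  - product 3 (Cable): category_id=3 -> matches Toys
  - product 4 (Camera): category_id=6 -> matches Apparel
  - product 5 (Monitor): category_id=NULL, no match -> dropped
  - product 6 (Desk): category_id=6 -> matches Apparel
So 1 of 6 rows is dropped.

SQL:
SELECT a.name, b.name AS category
FROM products a
INNER JOIN categories b ON a.category_id = b.id

Result:
name   | category 
-------+----------
Mouse  | Toys     
Router | Furniture
Cable  | Toys     
Camera | Apparel  
Desk   | Apparel  
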